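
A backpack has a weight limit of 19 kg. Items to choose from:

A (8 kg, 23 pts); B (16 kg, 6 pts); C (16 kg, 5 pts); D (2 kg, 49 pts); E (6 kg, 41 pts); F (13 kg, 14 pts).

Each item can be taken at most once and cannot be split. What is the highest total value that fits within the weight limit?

113 pts

This is a 0/1 knapsack; check combinations near the capacity.
- A+D+E: weight 8+2+6=16, value 23+49+41=113
- D+E: weight 2+6=8, value 49+41=90
- A+D: weight 8+2=10, value 23+49=72
- A+E: weight 8+6=14, value 23+41=64
Best: 113 pts.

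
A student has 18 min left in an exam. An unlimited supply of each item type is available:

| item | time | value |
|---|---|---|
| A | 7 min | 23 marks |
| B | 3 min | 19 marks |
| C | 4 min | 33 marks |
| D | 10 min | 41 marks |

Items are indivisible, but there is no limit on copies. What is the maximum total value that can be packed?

Best value-per-unit is C at 33/4; filling with it alone gives 4×33 = 132.
Optimal mix: 2×B + 3×C → time 18, value 137.

137 marks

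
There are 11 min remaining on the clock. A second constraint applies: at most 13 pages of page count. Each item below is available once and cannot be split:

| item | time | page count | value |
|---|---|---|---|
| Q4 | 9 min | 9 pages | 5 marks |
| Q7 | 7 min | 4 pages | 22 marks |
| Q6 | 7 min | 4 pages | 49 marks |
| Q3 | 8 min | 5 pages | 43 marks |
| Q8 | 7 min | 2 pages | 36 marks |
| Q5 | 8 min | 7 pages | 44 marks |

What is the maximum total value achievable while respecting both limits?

49 marks

Feasible sets respecting both limits:
- Q6: time 7, page count 4, value 49
- Q5: time 8, page count 7, value 44
- Q3: time 8, page count 5, value 43
- Q8: time 7, page count 2, value 36
Best: 49 marks.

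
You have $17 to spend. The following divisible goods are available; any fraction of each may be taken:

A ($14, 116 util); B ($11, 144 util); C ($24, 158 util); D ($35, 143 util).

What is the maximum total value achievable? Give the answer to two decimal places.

193.71

Take in order of value per unit:
- B (144/11 per unit): all 11 → value 144, running total 144.00
- A (116/14 per unit): 6 of 14 → value 6×116/14 = 49.7143, running total 193.71
Total 193.71.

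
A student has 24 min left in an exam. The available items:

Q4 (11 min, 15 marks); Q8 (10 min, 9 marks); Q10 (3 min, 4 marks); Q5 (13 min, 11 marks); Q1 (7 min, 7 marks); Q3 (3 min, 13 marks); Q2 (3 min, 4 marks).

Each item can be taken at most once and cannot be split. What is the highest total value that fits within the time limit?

Check high-value combinations within 24 min:
- Q4+Q10+Q1+Q3: time 11+3+7+3=24, value 15+4+7+13=39
- Q4+Q1+Q3+Q2: time 11+7+3+3=24, value 15+7+13+4=39
- Q4+Q8+Q3: time 11+10+3=24, value 15+9+13=37
- Q4+Q10+Q3+Q2: time 11+3+3+3=20, value 15+4+13+4=36
- Q4+Q1+Q3: time 11+7+3=21, value 15+7+13=35
Best: 39 marks.

39 marks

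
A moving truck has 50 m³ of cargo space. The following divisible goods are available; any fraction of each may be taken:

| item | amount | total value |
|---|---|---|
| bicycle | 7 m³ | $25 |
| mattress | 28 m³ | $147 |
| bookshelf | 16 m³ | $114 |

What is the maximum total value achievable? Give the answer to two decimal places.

Take in order of value per unit:
- bookshelf (114/16 per unit): all 16 → value 114, running total 114.00
- mattress (147/28 per unit): all 28 → value 147, running total 261.00
- bicycle (25/7 per unit): 6 of 7 → value 6×25/7 = 21.4286, running total 282.43
Total 282.43.

282.43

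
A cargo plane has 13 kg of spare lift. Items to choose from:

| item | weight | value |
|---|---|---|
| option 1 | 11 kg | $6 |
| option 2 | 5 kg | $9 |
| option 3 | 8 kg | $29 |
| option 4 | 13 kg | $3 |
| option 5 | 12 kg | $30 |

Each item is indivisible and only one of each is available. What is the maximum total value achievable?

$38

Check high-value combinations within 13 kg:
- option 2+option 3: weight 5+8=13, value 9+29=38
- option 5: weight 12, value 30
- option 3: weight 8, value 29
- option 2: weight 5, value 9
Best: $38.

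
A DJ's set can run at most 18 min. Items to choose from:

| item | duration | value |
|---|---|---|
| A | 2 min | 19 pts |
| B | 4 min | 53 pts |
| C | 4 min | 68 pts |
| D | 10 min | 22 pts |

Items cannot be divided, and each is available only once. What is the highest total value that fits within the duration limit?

143 pts

Check high-value combinations within 18 min:
- B+C+D: duration 4+4+10=18, value 53+68+22=143
- A+B+C: duration 2+4+4=10, value 19+53+68=140
- B+C: duration 4+4=8, value 53+68=121
- A+C+D: duration 2+4+10=16, value 19+68+22=109
Best: 143 pts.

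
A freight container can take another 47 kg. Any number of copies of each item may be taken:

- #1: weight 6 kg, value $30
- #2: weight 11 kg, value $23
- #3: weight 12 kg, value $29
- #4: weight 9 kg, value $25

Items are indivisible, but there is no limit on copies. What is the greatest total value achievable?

Best value-per-unit is #1 at 30/6, and filling with it alone uses weight 7×6=42. No mix of the others beats 7×30 = 210.

$210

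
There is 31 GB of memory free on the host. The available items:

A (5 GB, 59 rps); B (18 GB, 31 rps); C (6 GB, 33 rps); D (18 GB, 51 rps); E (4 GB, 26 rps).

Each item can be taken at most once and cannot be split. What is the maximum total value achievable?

143 rps

Check high-value combinations within 31 GB:
- A+C+D: memory 5+6+18=29, value 59+33+51=143
- A+D+E: memory 5+18+4=27, value 59+51+26=136
- A+B+C: memory 5+18+6=29, value 59+31+33=123
Best: 143 rps.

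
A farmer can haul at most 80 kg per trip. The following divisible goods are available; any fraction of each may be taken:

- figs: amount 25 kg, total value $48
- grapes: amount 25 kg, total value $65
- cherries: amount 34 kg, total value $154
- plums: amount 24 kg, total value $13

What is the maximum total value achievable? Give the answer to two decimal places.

259.32

Take in order of value per unit:
- cherries (154/34 per unit): all 34 → value 154, running total 154.00
- grapes (65/25 per unit): all 25 → value 65, running total 219.00
- figs (48/25 per unit): 21 of 25 → value 21×48/25 = 40.3200, running total 259.32
Total 259.32.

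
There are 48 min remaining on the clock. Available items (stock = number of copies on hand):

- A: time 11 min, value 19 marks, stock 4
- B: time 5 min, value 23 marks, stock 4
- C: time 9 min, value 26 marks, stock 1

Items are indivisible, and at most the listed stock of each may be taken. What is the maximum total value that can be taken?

Top feasible selections:
- 1×A + 4×B + 1×C: time 40, value 137
- 2×A + 3×B + 1×C: time 46, value 133
- 2×A + 4×B: time 42, value 130
Best: 137 marks.

137 marks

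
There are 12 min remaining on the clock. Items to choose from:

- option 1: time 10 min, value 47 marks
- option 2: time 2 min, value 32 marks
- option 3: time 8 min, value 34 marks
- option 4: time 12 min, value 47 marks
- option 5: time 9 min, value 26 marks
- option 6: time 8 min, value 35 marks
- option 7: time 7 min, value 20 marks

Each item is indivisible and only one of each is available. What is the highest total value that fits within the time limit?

This is a 0/1 knapsack; check combinations near the capacity.
- option 1+option 2: time 10+2=12, value 47+32=79
- option 2+option 6: time 2+8=10, value 32+35=67
- option 2+option 3: time 2+8=10, value 32+34=66
Best: 79 marks.

79 marks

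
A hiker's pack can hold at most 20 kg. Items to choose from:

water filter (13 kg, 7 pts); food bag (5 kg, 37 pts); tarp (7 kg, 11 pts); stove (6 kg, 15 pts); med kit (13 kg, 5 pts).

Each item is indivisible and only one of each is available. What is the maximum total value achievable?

63 pts

This is a 0/1 knapsack; check combinations near the capacity.
- food bag+tarp+stove: weight 5+7+6=18, value 37+11+15=63
- food bag+stove: weight 5+6=11, value 37+15=52
- food bag+tarp: weight 5+7=12, value 37+11=48
- water filter+food bag: weight 13+5=18, value 7+37=44
- food bag+med kit: weight 5+13=18, value 37+5=42
Best: 63 pts.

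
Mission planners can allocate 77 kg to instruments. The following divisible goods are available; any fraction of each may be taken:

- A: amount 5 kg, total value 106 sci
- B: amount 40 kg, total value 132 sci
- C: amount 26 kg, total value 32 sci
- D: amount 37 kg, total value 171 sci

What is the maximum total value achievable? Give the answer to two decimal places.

392.50

Take in order of value per unit:
- A (106/5 per unit): all 5 → value 106, running total 106.00
- D (171/37 per unit): all 37 → value 171, running total 277.00
- B (132/40 per unit): 35 of 40 → value 35×132/40 = 115.5000, running total 392.50
Total 392.50.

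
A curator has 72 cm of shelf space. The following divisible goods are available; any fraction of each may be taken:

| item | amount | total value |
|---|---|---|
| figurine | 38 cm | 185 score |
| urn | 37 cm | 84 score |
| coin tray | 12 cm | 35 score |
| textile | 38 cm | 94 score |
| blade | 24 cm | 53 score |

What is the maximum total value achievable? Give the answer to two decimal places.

Take in order of value per unit:
- figurine (185/38 per unit): all 38 → value 185, running total 185.00
- coin tray (35/12 per unit): all 12 → value 35, running total 220.00
- textile (94/38 per unit): 22 of 38 → value 22×94/38 = 54.4211, running total 274.42
Total 274.42.

274.42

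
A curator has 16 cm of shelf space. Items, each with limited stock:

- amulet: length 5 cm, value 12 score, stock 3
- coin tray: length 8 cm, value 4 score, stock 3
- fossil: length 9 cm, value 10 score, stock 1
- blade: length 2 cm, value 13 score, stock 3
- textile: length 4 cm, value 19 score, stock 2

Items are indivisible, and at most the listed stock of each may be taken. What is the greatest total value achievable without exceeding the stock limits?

77 score

Top feasible selections:
- 3×blade + 2×textile: length 14, value 77
- 1×amulet + 3×blade + 1×textile: length 15, value 70
Best: 77 score.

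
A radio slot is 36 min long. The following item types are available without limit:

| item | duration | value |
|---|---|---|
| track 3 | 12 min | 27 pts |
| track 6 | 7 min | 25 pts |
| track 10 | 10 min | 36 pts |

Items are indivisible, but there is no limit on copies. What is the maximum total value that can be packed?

125 pts

Best value-per-unit is track 10 at 36/10; filling with it alone gives 3×36 = 108.
Optimal mix: 5×track 6 → duration 35, value 125.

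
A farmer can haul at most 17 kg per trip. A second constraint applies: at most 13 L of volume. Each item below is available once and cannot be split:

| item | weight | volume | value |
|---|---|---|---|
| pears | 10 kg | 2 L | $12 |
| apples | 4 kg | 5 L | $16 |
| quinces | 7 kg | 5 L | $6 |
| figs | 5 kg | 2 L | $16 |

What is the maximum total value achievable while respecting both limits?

Feasible sets respecting both limits:
- apples+quinces+figs: weight 16, volume 12, value 38
- apples+figs: weight 9, volume 7, value 32
- pears+apples: weight 14, volume 7, value 28
- pears+figs: weight 15, volume 4, value 28
Best: $38.

$38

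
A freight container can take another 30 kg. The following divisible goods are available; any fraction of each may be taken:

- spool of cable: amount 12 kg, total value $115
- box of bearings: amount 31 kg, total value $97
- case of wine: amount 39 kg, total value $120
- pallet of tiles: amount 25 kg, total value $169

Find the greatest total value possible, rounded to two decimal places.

236.68

Take in order of value per unit:
- spool of cable (115/12 per unit): all 12 → value 115, running total 115.00
- pallet of tiles (169/25 per unit): 18 of 25 → value 18×169/25 = 121.6800, running total 236.68
Total 236.68.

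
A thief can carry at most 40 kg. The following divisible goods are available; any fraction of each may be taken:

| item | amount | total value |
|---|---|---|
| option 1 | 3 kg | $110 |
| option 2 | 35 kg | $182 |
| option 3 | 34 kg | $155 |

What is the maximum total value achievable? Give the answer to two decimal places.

301.12

Take in order of value per unit:
- option 1 (110/3 per unit): all 3 → value 110, running total 110.00
- option 2 (182/35 per unit): all 35 → value 182, running total 292.00
- option 3 (155/34 per unit): 2 of 34 → value 2×155/34 = 9.1176, running total 301.12
Total 301.12.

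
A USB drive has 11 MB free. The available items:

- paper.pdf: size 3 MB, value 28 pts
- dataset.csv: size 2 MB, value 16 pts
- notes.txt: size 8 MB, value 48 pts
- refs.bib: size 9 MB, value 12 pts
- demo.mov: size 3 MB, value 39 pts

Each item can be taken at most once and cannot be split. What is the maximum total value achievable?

This is a 0/1 knapsack; check combinations near the capacity.
- notes.txt+demo.mov: size 8+3=11, value 48+39=87
- paper.pdf+dataset.csv+demo.mov: size 3+2+3=8, value 28+16+39=83
- paper.pdf+notes.txt: size 3+8=11, value 28+48=76
- paper.pdf+demo.mov: size 3+3=6, value 28+39=67
- dataset.csv+notes.txt: size 2+8=10, value 16+48=64
Best: 87 pts.

87 pts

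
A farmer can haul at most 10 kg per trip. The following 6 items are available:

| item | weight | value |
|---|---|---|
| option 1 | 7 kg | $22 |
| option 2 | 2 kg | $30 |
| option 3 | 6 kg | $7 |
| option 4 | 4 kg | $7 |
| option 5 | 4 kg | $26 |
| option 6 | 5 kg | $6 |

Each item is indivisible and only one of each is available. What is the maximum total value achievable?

Check high-value combinations within 10 kg:
- option 2+option 4+option 5: weight 2+4+4=10, value 30+7+26=63
- option 2+option 5: weight 2+4=6, value 30+26=56
- option 1+option 2: weight 7+2=9, value 22+30=52
- option 2+option 4: weight 2+4=6, value 30+7=37
- option 2+option 3: weight 2+6=8, value 30+7=37
Best: $63.

$63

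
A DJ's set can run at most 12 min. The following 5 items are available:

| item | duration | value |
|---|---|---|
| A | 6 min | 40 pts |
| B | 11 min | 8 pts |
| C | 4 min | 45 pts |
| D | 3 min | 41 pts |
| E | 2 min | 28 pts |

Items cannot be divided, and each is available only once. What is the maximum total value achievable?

114 pts

Check high-value combinations within 12 min:
- C+D+E: duration 4+3+2=9, value 45+41+28=114
- A+C+E: duration 6+4+2=12, value 40+45+28=113
- A+D+E: duration 6+3+2=11, value 40+41+28=109
- C+D: duration 4+3=7, value 45+41=86
Best: 114 pts.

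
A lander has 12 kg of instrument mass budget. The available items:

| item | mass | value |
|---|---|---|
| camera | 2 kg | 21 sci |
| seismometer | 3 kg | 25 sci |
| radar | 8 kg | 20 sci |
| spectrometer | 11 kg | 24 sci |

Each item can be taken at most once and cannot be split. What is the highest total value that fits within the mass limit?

Check high-value combinations within 12 kg:
- camera+seismometer: mass 2+3=5, value 21+25=46
- seismometer+radar: mass 3+8=11, value 25+20=45
- camera+radar: mass 2+8=10, value 21+20=41
- seismometer: mass 3, value 25
Best: 46 sci.

46 sci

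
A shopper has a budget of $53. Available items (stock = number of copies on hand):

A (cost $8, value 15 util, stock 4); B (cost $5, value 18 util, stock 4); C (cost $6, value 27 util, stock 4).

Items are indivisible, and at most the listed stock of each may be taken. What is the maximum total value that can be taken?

195 util

Best selections within cost 53 and stock limits:
- 1×A + 4×B + 4×C: cost 52, value 195
- 4×B + 4×C: cost 44, value 180
- 1×A + 3×B + 4×C: cost 47, value 177
Best: 195 util.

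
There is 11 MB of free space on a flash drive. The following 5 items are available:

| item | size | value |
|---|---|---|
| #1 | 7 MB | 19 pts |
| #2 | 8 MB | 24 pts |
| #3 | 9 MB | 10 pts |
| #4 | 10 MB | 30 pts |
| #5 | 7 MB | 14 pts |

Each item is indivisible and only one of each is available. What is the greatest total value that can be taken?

This is a 0/1 knapsack; check combinations near the capacity.
- #4: size 10, value 30
- #2: size 8, value 24
- #1: size 7, value 19
- #5: size 7, value 14
Best: 30 pts.

30 pts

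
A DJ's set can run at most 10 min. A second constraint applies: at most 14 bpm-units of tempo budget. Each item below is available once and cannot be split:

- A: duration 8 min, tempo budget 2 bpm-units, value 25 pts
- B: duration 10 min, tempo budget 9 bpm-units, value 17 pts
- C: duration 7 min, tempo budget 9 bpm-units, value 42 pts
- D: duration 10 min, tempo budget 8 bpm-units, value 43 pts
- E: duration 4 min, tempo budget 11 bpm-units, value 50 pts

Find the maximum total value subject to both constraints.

50 pts

Feasible sets respecting both limits:
- E: duration 4, tempo budget 11, value 50
- D: duration 10, tempo budget 8, value 43
- C: duration 7, tempo budget 9, value 42
- A: duration 8, tempo budget 2, value 25
Best: 50 pts.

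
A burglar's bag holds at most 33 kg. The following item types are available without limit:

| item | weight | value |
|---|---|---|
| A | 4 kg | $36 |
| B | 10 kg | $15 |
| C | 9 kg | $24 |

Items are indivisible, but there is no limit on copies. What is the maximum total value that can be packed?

Best value-per-unit is A at 36/4, and filling with it alone uses weight 8×4=32. No mix of the others beats 8×36 = 288.

$288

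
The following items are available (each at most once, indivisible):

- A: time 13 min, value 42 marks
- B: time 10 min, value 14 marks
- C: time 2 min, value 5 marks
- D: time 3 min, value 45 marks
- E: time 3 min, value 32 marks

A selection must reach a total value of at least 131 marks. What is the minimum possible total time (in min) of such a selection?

Subsets with value ≥ 131, sorted by total time:
- A+B+D+E: time 29, value 133
- A+B+C+D+E: time 31, value 138
Minimum time: 29 min.

29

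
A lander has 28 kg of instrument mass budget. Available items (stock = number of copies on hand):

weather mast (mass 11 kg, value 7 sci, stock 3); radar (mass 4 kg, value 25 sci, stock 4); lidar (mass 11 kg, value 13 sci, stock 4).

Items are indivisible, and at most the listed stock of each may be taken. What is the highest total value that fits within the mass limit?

Best selections within mass 28 and stock limits:
- 4×radar + 1×lidar: mass 27, value 113
- 1×weather mast + 4×radar: mass 27, value 107
- 4×radar: mass 16, value 100
- 3×radar + 1×lidar: mass 23, value 88
Best: 113 sci.

113 sci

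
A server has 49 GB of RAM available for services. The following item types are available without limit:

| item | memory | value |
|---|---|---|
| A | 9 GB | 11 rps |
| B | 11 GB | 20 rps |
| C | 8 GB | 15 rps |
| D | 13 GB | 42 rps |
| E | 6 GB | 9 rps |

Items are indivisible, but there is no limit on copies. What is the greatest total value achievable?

Best value-per-unit is D at 42/13; filling with it alone gives 3×42 = 126.
Optimal mix: 1×C + 3×D → memory 47, value 141.

141 rps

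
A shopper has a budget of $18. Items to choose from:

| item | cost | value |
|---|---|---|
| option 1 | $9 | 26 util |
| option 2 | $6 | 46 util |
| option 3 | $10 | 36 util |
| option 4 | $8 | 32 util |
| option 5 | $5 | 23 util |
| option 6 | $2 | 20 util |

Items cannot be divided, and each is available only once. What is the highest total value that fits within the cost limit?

102 util

Check high-value combinations within $18:
- option 2+option 3+option 6: cost 6+10+2=18, value 46+36+20=102
- option 2+option 4+option 6: cost 6+8+2=16, value 46+32+20=98
- option 1+option 2+option 6: cost 9+6+2=17, value 26+46+20=92
Best: 102 util.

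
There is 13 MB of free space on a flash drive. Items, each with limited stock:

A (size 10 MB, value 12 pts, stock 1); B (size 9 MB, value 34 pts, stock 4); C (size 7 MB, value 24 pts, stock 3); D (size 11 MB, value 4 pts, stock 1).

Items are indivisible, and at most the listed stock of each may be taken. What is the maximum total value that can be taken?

34 pts

Best selections within size 13 and stock limits:
- 1×B: size 9, value 34
- 1×C: size 7, value 24
- 1×A: size 10, value 12
- 1×D: size 11, value 4
Best: 34 pts.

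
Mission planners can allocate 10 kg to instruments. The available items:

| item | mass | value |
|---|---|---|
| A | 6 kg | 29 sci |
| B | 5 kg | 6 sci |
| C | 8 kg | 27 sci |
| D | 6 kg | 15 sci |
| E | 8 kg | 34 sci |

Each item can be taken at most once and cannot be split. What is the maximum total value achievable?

Check high-value combinations within 10 kg:
- E: mass 8, value 34
- A: mass 6, value 29
- C: mass 8, value 27
- D: mass 6, value 15
- B: mass 5, value 6
Best: 34 sci.

34 sci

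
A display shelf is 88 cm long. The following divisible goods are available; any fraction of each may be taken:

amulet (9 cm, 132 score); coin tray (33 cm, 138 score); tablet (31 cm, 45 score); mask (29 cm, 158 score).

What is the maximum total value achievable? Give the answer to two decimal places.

452.68

Take in order of value per unit:
- amulet (132/9 per unit): all 9 → value 132, running total 132.00
- mask (158/29 per unit): all 29 → value 158, running total 290.00
- coin tray (138/33 per unit): all 33 → value 138, running total 428.00
- tablet (45/31 per unit): 17 of 31 → value 17×45/31 = 24.6774, running total 452.68
Total 452.68.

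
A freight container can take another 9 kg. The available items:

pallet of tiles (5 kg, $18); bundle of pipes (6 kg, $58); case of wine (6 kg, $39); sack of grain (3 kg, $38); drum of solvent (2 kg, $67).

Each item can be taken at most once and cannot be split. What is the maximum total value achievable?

Check high-value combinations within 9 kg:
- bundle of pipes+drum of solvent: weight 6+2=8, value 58+67=125
- case of wine+drum of solvent: weight 6+2=8, value 39+67=106
- sack of grain+drum of solvent: weight 3+2=5, value 38+67=105
- bundle of pipes+sack of grain: weight 6+3=9, value 58+38=96
Best: $125.

$125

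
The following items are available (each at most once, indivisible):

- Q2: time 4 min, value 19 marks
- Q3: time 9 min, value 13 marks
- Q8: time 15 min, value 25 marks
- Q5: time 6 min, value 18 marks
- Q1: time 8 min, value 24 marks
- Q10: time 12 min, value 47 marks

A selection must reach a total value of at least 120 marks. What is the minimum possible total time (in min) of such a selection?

Subsets with value ≥ 120, sorted by total time:
- Q2+Q3+Q5+Q1+Q10: time 39, value 121
- Q2+Q8+Q5+Q1+Q10: time 45, value 133
Minimum time: 39 min.

39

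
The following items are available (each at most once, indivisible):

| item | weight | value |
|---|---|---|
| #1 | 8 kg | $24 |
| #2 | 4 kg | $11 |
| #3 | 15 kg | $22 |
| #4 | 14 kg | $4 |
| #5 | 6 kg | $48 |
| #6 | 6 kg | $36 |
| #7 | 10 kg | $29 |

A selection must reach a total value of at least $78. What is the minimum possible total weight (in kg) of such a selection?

Subsets with value ≥ 78, sorted by total weight:
- #5+#6: weight 12, value 84
- #2+#5+#6: weight 16, value 95
Minimum weight: 12 kg.

12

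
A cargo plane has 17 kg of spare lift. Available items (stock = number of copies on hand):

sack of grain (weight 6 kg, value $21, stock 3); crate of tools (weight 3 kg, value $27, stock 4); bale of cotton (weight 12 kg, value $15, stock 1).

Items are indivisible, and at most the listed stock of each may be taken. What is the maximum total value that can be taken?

Top feasible selections:
- 4×crate of tools: weight 12, value 108
- 1×sack of grain + 3×crate of tools: weight 15, value 102
- 3×crate of tools: weight 9, value 81
- 1×sack of grain + 2×crate of tools: weight 12, value 75
Best: $108.

$108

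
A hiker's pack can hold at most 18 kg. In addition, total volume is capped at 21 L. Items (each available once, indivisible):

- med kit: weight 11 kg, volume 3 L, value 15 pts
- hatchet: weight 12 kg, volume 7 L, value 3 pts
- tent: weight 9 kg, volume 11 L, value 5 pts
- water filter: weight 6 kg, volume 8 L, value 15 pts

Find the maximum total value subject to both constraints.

Feasible sets respecting both limits:
- med kit+water filter: weight 17, volume 11, value 30
- tent+water filter: weight 15, volume 19, value 20
- hatchet+water filter: weight 18, volume 15, value 18
Best: 30 pts.

30 pts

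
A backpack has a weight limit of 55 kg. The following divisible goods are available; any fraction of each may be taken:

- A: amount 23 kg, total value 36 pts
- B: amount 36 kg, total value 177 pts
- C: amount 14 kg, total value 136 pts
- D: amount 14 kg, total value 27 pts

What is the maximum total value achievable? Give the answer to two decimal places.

Take in order of value per unit:
- C (136/14 per unit): all 14 → value 136, running total 136.00
- B (177/36 per unit): all 36 → value 177, running total 313.00
- D (27/14 per unit): 5 of 14 → value 5×27/14 = 9.6429, running total 322.64
Total 322.64.

322.64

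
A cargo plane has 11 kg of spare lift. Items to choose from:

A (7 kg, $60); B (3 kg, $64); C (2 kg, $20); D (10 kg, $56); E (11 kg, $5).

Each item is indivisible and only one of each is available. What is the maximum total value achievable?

Check high-value combinations within 11 kg:
- A+B: weight 7+3=10, value 60+64=124
- B+C: weight 3+2=5, value 64+20=84
- A+C: weight 7+2=9, value 60+20=80
- B: weight 3, value 64
Best: $124.

$124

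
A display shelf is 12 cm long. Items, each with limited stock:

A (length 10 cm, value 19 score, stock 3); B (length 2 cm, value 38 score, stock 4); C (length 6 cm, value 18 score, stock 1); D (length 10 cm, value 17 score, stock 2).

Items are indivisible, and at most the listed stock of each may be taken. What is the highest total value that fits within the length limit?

152 score

Best selections within length 12 and stock limits:
- 4×B: length 8, value 152
- 3×B + 1×C: length 12, value 132
Best: 152 score.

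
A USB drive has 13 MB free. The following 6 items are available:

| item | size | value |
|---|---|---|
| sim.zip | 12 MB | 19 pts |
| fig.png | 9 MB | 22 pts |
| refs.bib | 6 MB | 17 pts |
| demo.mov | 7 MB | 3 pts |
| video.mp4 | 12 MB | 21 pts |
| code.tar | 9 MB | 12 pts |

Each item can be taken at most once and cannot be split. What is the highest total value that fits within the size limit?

22 pts

This is a 0/1 knapsack; check combinations near the capacity.
- fig.png: size 9, value 22
- video.mp4: size 12, value 21
- refs.bib+demo.mov: size 6+7=13, value 17+3=20
- sim.zip: size 12, value 19
Best: 22 pts.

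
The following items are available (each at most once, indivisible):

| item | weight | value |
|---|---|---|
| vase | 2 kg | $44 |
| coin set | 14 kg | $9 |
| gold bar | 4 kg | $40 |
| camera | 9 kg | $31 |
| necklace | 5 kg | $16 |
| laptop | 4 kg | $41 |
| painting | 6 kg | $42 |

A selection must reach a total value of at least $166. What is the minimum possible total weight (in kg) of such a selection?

Subsets with value ≥ 166, sorted by total weight:
- vase+gold bar+laptop+painting: weight 16, value 167
- vase+gold bar+necklace+laptop+painting: weight 21, value 183
- vase+gold bar+camera+necklace+laptop: weight 24, value 172
- vase+gold bar+camera+laptop+painting: weight 25, value 198
Minimum weight: 16 kg.

16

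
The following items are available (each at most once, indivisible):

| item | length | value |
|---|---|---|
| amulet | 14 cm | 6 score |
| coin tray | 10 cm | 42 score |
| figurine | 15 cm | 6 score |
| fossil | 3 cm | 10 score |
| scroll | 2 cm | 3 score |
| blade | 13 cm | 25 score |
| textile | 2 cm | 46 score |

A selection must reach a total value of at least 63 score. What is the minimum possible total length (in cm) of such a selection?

12

Subsets with value ≥ 63, sorted by total length:
- coin tray+textile: length 12, value 88
- coin tray+scroll+textile: length 14, value 91
Minimum length: 12 cm.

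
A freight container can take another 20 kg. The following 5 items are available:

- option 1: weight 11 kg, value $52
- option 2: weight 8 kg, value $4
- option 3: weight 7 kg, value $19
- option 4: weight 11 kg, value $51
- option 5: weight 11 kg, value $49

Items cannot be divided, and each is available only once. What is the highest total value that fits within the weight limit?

$71

Check high-value combinations within 20 kg:
- option 1+option 3: weight 11+7=18, value 52+19=71
- option 3+option 4: weight 7+11=18, value 19+51=70
- option 3+option 5: weight 7+11=18, value 19+49=68
Best: $71.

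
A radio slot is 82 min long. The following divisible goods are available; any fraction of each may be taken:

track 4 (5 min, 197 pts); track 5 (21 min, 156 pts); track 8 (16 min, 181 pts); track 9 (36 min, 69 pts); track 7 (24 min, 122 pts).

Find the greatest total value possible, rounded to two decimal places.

686.67

Take in order of value per unit:
- track 4 (197/5 per unit): all 5 → value 197, running total 197.00
- track 8 (181/16 per unit): all 16 → value 181, running total 378.00
- track 5 (156/21 per unit): all 21 → value 156, running total 534.00
- track 7 (122/24 per unit): all 24 → value 122, running total 656.00
- track 9 (69/36 per unit): 16 of 36 → value 16×69/36 = 30.6667, running total 686.67
Total 686.67.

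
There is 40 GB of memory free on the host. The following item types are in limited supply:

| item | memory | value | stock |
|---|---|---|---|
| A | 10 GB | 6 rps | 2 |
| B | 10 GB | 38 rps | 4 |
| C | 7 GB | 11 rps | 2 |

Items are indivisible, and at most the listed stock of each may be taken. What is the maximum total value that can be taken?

152 rps

Top feasible selections:
- 4×B: memory 40, value 152
- 3×B + 1×C: memory 37, value 125
- 1×A + 3×B: memory 40, value 120
- 3×B: memory 30, value 114
Best: 152 rps.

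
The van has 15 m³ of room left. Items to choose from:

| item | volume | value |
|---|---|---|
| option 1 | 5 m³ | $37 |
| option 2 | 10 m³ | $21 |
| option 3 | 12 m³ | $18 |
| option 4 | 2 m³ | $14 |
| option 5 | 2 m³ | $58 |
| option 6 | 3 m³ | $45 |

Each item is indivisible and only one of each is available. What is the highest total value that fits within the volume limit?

$154

Check high-value combinations within 15 m³:
- option 1+option 4+option 5+option 6: volume 5+2+2+3=12, value 37+14+58+45=154
- option 1+option 5+option 6: volume 5+2+3=10, value 37+58+45=140
- option 2+option 5+option 6: volume 10+2+3=15, value 21+58+45=124
- option 4+option 5+option 6: volume 2+2+3=7, value 14+58+45=117
Best: $154.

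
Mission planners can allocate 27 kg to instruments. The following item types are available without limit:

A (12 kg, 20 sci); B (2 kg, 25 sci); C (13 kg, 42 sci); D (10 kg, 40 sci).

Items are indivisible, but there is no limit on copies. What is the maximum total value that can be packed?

Best value-per-unit is B at 25/2, and filling with it alone uses mass 13×2=26. No mix of the others beats 13×25 = 325.

325 sci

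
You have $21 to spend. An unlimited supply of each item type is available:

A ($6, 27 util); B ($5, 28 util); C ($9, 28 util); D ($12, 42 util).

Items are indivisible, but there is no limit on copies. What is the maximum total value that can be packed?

Best value-per-unit is B at 28/5, and filling with it alone uses cost 4×5=20. No mix of the others beats 4×28 = 112.

112 util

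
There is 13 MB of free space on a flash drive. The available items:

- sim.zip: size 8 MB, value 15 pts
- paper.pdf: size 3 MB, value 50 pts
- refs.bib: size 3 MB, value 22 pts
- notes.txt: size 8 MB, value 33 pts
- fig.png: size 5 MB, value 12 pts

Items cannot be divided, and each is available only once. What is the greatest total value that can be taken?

84 pts

Check high-value combinations within 13 MB:
- paper.pdf+refs.bib+fig.png: size 3+3+5=11, value 50+22+12=84
- paper.pdf+notes.txt: size 3+8=11, value 50+33=83
- paper.pdf+refs.bib: size 3+3=6, value 50+22=72
- sim.zip+paper.pdf: size 8+3=11, value 15+50=65
- paper.pdf+fig.png: size 3+5=8, value 50+12=62
Best: 84 pts.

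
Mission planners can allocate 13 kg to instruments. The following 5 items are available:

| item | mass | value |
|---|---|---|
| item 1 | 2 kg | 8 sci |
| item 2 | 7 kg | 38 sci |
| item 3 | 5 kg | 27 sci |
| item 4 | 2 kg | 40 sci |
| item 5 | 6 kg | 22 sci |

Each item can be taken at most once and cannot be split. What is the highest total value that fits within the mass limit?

This is a 0/1 knapsack; check combinations near the capacity.
- item 3+item 4+item 5: mass 5+2+6=13, value 27+40+22=89
- item 1+item 2+item 4: mass 2+7+2=11, value 8+38+40=86
- item 2+item 4: mass 7+2=9, value 38+40=78
- item 1+item 3+item 4: mass 2+5+2=9, value 8+27+40=75
Best: 89 sci.

89 sci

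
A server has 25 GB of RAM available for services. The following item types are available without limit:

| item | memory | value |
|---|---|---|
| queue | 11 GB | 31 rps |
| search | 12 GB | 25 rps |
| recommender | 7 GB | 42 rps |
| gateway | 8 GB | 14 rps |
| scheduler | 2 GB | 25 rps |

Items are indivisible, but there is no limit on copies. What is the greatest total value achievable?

300 rps

Best value-per-unit is scheduler at 25/2, and filling with it alone uses memory 12×2=24. No mix of the others beats 12×25 = 300.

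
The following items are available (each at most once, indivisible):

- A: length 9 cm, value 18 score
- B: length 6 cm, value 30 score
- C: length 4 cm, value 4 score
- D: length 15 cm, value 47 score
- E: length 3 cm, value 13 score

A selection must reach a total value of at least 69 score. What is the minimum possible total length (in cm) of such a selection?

Subsets with value ≥ 69, sorted by total length:
- B+D: length 21, value 77
- B+D+E: length 24, value 90
- B+C+D: length 25, value 81
Minimum length: 21 cm.

21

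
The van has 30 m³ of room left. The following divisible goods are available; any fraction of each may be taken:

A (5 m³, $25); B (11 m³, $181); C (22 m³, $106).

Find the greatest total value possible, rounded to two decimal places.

273.45

Take in order of value per unit:
- B (181/11 per unit): all 11 → value 181, running total 181.00
- A (25/5 per unit): all 5 → value 25, running total 206.00
- C (106/22 per unit): 14 of 22 → value 14×106/22 = 67.4545, running total 273.45
Total 273.45.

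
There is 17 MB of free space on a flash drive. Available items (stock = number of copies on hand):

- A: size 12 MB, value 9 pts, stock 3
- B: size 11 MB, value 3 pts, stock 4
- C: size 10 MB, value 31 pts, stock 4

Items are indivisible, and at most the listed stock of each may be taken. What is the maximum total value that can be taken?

31 pts

Top feasible selections:
- 1×C: size 10, value 31
- 1×A: size 12, value 9
- 1×B: size 11, value 3
Best: 31 pts.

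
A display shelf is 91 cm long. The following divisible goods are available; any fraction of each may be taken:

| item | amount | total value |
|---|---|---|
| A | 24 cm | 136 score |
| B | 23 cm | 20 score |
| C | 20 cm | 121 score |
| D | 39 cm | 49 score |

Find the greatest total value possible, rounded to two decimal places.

312.96

Take in order of value per unit:
- C (121/20 per unit): all 20 → value 121, running total 121.00
- A (136/24 per unit): all 24 → value 136, running total 257.00
- D (49/39 per unit): all 39 → value 49, running total 306.00
- B (20/23 per unit): 8 of 23 → value 8×20/23 = 6.9565, running total 312.96
Total 312.96.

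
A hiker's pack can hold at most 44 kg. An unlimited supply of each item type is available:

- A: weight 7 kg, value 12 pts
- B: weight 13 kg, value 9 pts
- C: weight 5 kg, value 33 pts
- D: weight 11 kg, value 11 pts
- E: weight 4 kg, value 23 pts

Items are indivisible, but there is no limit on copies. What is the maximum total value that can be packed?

287 pts

Best value-per-unit is C at 33/5; filling with it alone gives 8×33 = 264.
Optimal mix: 8×C + 1×E → weight 44, value 287.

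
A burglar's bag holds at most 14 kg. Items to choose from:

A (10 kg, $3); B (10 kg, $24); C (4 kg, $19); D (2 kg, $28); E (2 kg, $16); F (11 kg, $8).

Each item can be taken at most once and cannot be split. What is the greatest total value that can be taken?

Check high-value combinations within 14 kg:
- B+D+E: weight 10+2+2=14, value 24+28+16=68
- C+D+E: weight 4+2+2=8, value 19+28+16=63
- B+D: weight 10+2=12, value 24+28=52
- C+D: weight 4+2=6, value 19+28=47
Best: $68.

$68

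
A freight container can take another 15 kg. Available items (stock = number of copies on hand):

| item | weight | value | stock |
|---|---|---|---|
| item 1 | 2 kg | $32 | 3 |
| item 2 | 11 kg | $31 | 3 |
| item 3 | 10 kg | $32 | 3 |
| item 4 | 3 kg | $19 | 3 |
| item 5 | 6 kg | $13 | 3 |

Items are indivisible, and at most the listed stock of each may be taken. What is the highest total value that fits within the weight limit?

$153

Top feasible selections:
- 3×item 1 + 3×item 4: weight 15, value 153
- 3×item 1 + 2×item 4: weight 12, value 134
- 3×item 1 + 1×item 4 + 1×item 5: weight 15, value 128
Best: $153.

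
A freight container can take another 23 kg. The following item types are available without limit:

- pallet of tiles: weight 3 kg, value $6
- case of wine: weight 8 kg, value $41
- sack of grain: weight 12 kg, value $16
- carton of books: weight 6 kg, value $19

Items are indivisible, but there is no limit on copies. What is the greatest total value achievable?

Best value-per-unit is case of wine at 41/8; filling with it alone gives 2×41 = 82.
Optimal mix: 2×case of wine + 1×carton of books → weight 22, value 101.

$101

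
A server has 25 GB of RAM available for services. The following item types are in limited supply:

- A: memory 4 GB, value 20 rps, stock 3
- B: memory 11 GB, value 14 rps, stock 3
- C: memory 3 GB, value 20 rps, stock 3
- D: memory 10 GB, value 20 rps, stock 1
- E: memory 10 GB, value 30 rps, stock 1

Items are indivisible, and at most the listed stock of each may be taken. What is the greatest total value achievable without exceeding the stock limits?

120 rps

Top feasible selections:
- 3×A + 3×C: memory 21, value 120
- 1×A + 3×C + 1×E: memory 23, value 110
Best: 120 rps.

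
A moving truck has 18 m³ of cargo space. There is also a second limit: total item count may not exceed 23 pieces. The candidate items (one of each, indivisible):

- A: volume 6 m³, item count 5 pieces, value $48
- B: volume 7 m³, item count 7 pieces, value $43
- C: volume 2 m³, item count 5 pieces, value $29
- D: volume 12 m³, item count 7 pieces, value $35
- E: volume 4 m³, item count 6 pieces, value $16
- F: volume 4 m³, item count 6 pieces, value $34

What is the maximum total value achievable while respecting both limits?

$127

Feasible sets respecting both limits:
- A+C+E+F: volume 16, item count 22, value 127
- A+B+F: volume 17, item count 18, value 125
- A+B+C: volume 15, item count 17, value 120
- A+C+F: volume 12, item count 16, value 111
Best: $127.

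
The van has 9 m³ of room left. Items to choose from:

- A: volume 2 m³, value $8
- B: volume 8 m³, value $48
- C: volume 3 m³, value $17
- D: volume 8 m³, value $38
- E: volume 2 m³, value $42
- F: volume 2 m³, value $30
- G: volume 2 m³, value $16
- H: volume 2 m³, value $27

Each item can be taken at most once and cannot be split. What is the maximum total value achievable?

$116

Check high-value combinations within 9 m³:
- C+E+F+H: volume 3+2+2+2=9, value 17+42+30+27=116
- E+F+G+H: volume 2+2+2+2=8, value 42+30+16+27=115
- A+E+F+H: volume 2+2+2+2=8, value 8+42+30+27=107
- C+E+F+G: volume 3+2+2+2=9, value 17+42+30+16=105
Best: $116.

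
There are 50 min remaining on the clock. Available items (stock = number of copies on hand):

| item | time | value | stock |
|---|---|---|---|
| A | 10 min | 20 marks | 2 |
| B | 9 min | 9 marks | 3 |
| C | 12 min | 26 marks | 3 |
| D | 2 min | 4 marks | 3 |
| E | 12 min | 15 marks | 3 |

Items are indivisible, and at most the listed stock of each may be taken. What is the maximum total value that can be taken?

Best selections within time 50 and stock limits:
- 1×A + 3×C + 2×D: time 50, value 106
- 2×A + 2×C + 3×D: time 50, value 104
Best: 106 marks.

106 marks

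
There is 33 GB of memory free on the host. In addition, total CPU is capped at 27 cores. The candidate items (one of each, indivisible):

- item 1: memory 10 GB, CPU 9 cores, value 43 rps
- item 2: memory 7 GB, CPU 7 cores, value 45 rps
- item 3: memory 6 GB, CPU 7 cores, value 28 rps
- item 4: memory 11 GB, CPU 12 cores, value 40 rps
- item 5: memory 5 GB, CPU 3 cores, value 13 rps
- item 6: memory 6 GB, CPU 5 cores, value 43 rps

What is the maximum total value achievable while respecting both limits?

144 rps

Feasible sets respecting both limits:
- item 1+item 2+item 5+item 6: memory 28, CPU 24, value 144
- item 2+item 4+item 5+item 6: memory 29, CPU 27, value 141
- item 1+item 2+item 6: memory 23, CPU 21, value 131
- item 1+item 2+item 3+item 5: memory 28, CPU 26, value 129
Best: 144 rps.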